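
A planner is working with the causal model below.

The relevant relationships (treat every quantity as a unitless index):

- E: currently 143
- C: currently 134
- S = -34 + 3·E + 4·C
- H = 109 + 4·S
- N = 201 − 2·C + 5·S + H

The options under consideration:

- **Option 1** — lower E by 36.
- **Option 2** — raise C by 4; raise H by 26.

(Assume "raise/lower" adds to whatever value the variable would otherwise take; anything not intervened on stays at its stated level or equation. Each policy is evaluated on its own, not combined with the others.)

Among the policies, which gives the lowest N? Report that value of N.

Option 1 (E − 36):
  E = 143 − 36 = 107
  C = 134
  S = -34 + 3·107 + 4·134 = 823
  H = 109 + 4·823 = 3401
  N = 201 − 2·134 + 5·823 + 3401 = 7449
Option 2 (C + 4, H + 26):
  E = 143
  C = 134 + 4 = 138
  S = -34 + 3·143 + 4·138 = 947
  H = 109 + 4·947 (+26 from intervention) = 3923
  N = 201 − 2·138 + 5·947 + 3923 = 8583
Comparing — Option 1: N=7449, Option 2: N=8583. Lowest is 7449 (Option 1).

7449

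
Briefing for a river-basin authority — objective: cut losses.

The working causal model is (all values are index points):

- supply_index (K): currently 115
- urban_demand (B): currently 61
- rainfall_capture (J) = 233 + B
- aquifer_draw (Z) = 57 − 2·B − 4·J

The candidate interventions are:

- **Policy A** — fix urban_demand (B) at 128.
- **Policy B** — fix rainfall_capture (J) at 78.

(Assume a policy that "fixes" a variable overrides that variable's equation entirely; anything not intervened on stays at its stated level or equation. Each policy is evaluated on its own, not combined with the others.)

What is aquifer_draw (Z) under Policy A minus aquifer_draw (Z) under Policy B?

-1266

Policy A (B := 128):
  B = 128
  J = 233 + 128 = 361
  Z = 57 − 2·128 − 4·361 = -1643
Policy B (J := 78):
  B = 61
  J = 78
  Z = 57 − 2·61 − 4·78 = -377
Z: -1643 − (-377) = -1266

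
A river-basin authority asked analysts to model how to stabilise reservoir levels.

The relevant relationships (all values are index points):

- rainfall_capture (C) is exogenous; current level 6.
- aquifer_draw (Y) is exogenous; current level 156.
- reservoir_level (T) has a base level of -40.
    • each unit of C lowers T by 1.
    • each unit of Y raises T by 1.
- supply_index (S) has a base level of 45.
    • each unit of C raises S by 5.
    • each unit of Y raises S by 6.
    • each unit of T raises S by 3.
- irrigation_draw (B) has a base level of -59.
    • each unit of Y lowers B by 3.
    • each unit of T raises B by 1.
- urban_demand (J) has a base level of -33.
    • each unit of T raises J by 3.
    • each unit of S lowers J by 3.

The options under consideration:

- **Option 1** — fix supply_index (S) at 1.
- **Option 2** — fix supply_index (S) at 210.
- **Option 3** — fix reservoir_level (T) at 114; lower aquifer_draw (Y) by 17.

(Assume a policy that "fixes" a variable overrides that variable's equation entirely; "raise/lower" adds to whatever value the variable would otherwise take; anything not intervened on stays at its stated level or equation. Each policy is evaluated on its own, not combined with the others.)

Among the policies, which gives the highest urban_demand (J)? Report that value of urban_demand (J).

Option 1 (S := 1):
  C = 6
  Y = 156
  T = -40 − 6 + 156 = 110
  S = 1
  J = -33 + 3·110 − 3·1 = 294
Option 2 (S := 210):
  C = 6
  Y = 156
  T = -40 − 6 + 156 = 110
  S = 210
  J = -33 + 3·110 − 3·210 = -333
Option 3 (T := 114, Y − 17):
  C = 6
  Y = 156 − 17 = 139
  T = 114
  S = 45 + 5·6 + 6·139 + 3·114 = 1251
  J = -33 + 3·114 − 3·1251 = -3444
Comparing — Option 1: J=294, Option 2: J=-333, Option 3: J=-3444. Highest is 294 (Option 1).

294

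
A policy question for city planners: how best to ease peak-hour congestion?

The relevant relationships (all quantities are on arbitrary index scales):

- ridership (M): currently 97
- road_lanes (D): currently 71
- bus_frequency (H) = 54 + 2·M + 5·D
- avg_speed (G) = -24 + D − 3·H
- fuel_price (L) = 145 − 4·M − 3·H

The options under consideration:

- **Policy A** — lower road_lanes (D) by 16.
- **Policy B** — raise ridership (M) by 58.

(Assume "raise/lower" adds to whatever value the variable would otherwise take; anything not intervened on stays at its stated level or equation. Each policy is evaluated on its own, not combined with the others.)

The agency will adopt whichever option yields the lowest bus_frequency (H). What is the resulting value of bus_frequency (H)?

523

Policy A (D − 16):
  M = 97
  D = 71 − 16 = 55
  H = 54 + 2·97 + 5·55 = 523
Policy B (M + 58):
  M = 97 + 58 = 155
  D = 71
  H = 54 + 2·155 + 5·71 = 719
Comparing — Policy A: H=523, Policy B: H=719. Lowest is 523 (Policy A).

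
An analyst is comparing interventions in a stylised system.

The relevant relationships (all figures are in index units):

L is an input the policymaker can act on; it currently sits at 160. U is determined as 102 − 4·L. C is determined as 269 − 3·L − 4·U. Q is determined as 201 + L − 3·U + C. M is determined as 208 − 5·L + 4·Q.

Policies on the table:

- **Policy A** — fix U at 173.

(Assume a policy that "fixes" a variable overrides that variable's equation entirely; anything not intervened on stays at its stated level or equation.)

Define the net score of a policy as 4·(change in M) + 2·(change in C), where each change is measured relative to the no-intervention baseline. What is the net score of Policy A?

-85320

Baseline:
  L = 160
  U = 102 − 4·160 = -538
  C = 269 − 3·160 − 4·(-538) = 1941
  Q = 201 + 160 − 3·(-538) + 1941 = 3916
  M = 208 − 5·160 + 4·3916 = 15072
Policy A (U := 173):
  L = 160
  U = 173
  C = 269 − 3·160 − 4·173 = -903
  Q = 201 + 160 − 3·173 + (-903) = -1061
  M = 208 − 5·160 + 4·(-1061) = -4836
ΔM = -4836 − 15072 = -19908; ΔC = -903 − 1941 = -2844
Score = 4·(-19908) + 2·(-2844) = -85320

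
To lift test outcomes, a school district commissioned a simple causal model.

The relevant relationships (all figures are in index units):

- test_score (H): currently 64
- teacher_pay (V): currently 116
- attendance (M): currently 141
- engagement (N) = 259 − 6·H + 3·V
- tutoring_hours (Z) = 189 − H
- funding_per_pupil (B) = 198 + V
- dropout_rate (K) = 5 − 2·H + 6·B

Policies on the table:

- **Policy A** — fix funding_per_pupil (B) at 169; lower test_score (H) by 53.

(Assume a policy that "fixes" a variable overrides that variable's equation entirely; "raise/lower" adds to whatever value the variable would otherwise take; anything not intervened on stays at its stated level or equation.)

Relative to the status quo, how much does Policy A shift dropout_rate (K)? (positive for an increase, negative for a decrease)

-764

Baseline:
  H = 64
  V = 116
  B = 198 + 116 = 314
  K = 5 − 2·64 + 6·314 = 1761
Policy A (B := 169, H − 53):
  H = 64 − 53 = 11
  V = 116
  B = 169
  K = 5 − 2·11 + 6·169 = 997
Change in K: 997 − 1761 = -764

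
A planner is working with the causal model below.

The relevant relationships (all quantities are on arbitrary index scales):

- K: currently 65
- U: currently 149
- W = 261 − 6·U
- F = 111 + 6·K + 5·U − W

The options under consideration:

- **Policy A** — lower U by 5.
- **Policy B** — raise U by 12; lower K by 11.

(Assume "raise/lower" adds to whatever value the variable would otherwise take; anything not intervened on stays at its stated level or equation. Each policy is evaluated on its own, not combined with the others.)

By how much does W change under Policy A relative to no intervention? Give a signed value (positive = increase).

30

Baseline:
  U = 149
  W = 261 − 6·149 = -633
Policy A (U − 5):
  U = 149 − 5 = 144
  W = 261 − 6·144 = -603
Change in W: -603 − (-633) = 30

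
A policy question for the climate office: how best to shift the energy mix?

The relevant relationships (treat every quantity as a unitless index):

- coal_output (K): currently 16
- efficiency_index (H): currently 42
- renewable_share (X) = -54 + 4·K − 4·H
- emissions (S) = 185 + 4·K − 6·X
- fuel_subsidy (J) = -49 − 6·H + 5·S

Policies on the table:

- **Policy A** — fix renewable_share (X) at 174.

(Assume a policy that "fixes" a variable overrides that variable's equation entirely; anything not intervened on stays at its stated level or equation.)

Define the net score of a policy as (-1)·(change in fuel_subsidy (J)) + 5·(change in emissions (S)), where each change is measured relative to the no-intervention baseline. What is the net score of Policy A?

Baseline:
  K = 16
  H = 42
  X = -54 + 4·16 − 4·42 = -158
  S = 185 + 4·16 − 6·(-158) = 1197
  J = -49 − 6·42 + 5·1197 = 5684
Policy A (X := 174):
  K = 16
  H = 42
  X = 174
  S = 185 + 4·16 − 6·174 = -795
  J = -49 − 6·42 + 5·(-795) = -4276
ΔJ = -4276 − 5684 = -9960; ΔS = -795 − 1197 = -1992
Score = (-1)·(-9960) + 5·(-1992) = 0

0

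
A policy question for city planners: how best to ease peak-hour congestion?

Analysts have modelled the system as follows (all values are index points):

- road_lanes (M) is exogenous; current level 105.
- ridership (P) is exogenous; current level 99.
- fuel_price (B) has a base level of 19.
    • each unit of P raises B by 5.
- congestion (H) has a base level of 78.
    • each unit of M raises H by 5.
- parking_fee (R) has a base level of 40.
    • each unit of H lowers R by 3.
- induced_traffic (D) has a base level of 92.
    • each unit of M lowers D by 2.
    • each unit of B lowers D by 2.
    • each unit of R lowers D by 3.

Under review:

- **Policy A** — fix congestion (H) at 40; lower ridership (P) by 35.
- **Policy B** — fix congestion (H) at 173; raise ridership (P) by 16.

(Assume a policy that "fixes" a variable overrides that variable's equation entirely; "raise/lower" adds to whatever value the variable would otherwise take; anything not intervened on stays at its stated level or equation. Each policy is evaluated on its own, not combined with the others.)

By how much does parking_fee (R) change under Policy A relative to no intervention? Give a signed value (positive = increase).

1689

Baseline:
  M = 105
  H = 78 + 5·105 = 603
  R = 40 − 3·603 = -1769
Policy A (H := 40, P − 35):
  M = 105
  H = 40
  R = 40 − 3·40 = -80
Change in R: -80 − (-1769) = 1689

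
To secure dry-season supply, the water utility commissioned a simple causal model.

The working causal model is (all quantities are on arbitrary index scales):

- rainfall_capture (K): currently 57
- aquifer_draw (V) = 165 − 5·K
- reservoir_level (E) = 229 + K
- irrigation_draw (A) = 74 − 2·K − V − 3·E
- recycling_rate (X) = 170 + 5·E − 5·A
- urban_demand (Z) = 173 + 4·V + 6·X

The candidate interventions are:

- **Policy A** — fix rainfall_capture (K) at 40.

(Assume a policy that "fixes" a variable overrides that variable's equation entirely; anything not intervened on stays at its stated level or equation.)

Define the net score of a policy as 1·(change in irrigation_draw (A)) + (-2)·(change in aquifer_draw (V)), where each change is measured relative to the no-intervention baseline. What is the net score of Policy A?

Baseline:
  K = 57
  V = 165 − 5·57 = -120
  E = 229 + 57 = 286
  A = 74 − 2·57 − (-120) − 3·286 = -778
Policy A (K := 40):
  K = 40
  V = 165 − 5·40 = -35
  E = 229 + 40 = 269
  A = 74 − 2·40 − (-35) − 3·269 = -778
ΔA = -778 − (-778) = 0; ΔV = -35 − (-120) = 85
Score = 1·0 + (-2)·85 = -170

-170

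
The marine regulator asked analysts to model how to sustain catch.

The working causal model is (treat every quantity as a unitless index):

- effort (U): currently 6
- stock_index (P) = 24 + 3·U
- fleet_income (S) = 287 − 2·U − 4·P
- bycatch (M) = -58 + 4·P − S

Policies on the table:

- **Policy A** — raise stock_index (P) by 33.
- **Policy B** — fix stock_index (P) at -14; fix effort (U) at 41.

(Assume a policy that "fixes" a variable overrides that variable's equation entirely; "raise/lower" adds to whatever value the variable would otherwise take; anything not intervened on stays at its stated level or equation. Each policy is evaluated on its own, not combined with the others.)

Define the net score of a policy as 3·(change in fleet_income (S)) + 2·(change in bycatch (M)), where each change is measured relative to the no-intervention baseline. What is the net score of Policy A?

132

Baseline:
  U = 6
  P = 24 + 3·6 = 42
  S = 287 − 2·6 − 4·42 = 107
  M = -58 + 4·42 − 107 = 3
Policy A (P + 33):
  U = 6
  P = 24 + 3·6 (+33 from intervention) = 75
  S = 287 − 2·6 − 4·75 = -25
  M = -58 + 4·75 − (-25) = 267
ΔS = -25 − 107 = -132; ΔM = 267 − 3 = 264
Score = 3·(-132) + 2·264 = 132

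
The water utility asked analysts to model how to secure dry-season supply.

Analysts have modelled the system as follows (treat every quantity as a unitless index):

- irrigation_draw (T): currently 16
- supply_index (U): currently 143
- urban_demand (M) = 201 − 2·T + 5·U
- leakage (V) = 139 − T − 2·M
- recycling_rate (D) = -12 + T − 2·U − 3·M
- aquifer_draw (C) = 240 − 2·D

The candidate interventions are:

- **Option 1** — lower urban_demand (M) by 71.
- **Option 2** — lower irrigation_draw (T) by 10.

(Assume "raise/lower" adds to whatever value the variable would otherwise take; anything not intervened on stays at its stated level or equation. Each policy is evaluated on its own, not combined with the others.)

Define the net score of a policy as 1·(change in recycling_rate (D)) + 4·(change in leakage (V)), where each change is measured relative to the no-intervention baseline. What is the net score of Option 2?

-190

Baseline:
  T = 16
  U = 143
  M = 201 − 2·16 + 5·143 = 884
  V = 139 − 16 − 2·884 = -1645
  D = -12 + 16 − 2·143 − 3·884 = -2934
Option 2 (T − 10):
  T = 16 − 10 = 6
  U = 143
  M = 201 − 2·6 + 5·143 = 904
  V = 139 − 6 − 2·904 = -1675
  D = -12 + 6 − 2·143 − 3·904 = -3004
ΔD = -3004 − (-2934) = -70; ΔV = -1675 − (-1645) = -30
Score = 1·(-70) + 4·(-30) = -190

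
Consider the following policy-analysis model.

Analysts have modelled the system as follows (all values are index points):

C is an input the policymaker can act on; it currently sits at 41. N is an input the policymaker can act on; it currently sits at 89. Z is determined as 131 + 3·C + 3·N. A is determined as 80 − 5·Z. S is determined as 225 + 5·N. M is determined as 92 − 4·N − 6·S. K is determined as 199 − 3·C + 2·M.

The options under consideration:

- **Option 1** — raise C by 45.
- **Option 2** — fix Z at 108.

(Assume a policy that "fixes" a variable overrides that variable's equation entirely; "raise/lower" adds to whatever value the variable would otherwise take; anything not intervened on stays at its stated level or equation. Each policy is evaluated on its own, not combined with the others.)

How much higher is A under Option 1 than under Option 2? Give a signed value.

-2740

Option 1 (C + 45):
  C = 41 + 45 = 86
  N = 89
  Z = 131 + 3·86 + 3·89 = 656
  A = 80 − 5·656 = -3200
Option 2 (Z := 108):
  C = 41
  N = 89
  Z = 108
  A = 80 − 5·108 = -460
A: -3200 − (-460) = -2740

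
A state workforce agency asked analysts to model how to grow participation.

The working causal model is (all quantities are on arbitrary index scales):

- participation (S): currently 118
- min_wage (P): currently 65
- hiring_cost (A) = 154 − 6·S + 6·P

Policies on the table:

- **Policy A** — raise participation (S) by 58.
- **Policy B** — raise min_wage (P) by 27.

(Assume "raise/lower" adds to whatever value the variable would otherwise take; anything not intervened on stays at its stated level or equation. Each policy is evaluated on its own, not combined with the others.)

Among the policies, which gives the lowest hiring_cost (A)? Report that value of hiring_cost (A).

Policy A (S + 58):
  S = 118 + 58 = 176
  P = 65
  A = 154 − 6·176 + 6·65 = -512
Policy B (P + 27):
  S = 118
  P = 65 + 27 = 92
  A = 154 − 6·118 + 6·92 = -2
Comparing — Policy A: A=-512, Policy B: A=-2. Lowest is -512 (Policy A).

-512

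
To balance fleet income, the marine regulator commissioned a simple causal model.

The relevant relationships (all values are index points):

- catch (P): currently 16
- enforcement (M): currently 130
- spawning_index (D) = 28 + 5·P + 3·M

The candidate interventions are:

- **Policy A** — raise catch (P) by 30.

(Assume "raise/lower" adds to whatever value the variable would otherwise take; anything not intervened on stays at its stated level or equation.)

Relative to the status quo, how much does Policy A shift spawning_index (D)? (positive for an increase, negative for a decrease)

150

Baseline:
  P = 16
  M = 130
  D = 28 + 5·16 + 3·130 = 498
Policy A (P + 30):
  P = 16 + 30 = 46
  M = 130
  D = 28 + 5·46 + 3·130 = 648
Change in D: 648 − 498 = 150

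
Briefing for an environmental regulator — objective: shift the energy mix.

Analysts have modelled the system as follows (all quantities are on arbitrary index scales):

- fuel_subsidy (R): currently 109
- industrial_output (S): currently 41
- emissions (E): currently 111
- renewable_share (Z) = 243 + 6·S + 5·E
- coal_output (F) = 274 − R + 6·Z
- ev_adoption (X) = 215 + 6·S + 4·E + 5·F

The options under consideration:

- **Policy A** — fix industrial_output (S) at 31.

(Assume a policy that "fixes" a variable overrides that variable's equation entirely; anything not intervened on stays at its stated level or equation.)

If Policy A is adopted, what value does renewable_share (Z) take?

984

Policy A (S := 31):
  S = 31
  E = 111
  Z = 243 + 6·31 + 5·111 = 984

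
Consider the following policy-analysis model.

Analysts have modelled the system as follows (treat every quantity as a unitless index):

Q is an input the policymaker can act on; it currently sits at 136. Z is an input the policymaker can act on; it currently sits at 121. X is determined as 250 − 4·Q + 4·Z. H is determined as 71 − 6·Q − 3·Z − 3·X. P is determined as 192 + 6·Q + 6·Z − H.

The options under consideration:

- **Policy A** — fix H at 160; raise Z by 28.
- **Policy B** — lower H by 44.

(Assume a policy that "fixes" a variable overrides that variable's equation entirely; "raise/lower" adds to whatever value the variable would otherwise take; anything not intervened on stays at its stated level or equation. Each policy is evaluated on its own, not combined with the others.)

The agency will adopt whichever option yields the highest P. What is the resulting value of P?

3456

Policy A (H := 160, Z + 28):
  Q = 136
  Z = 121 + 28 = 149
  X = 250 − 4·136 + 4·149 = 302
  H = 160
  P = 192 + 6·136 + 6·149 − 160 = 1742
Policy B (H − 44):
  Q = 136
  Z = 121
  X = 250 − 4·136 + 4·121 = 190
  H = 71 − 6·136 − 3·121 − 3·190 (−44 from intervention) = -1722
  P = 192 + 6·136 + 6·121 − (-1722) = 3456
Comparing — Policy A: P=1742, Policy B: P=3456. Highest is 3456 (Policy B).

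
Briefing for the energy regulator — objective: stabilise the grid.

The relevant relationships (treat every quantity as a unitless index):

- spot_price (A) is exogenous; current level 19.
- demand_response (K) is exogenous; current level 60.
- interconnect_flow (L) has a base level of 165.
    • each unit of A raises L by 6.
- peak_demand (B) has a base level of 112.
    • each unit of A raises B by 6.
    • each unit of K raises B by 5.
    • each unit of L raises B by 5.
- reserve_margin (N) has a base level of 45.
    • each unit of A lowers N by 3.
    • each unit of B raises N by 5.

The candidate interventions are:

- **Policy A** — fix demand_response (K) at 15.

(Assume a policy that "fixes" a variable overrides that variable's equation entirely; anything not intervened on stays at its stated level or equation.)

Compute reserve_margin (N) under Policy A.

Policy A (K := 15):
  A = 19
  K = 15
  L = 165 + 6·19 = 279
  B = 112 + 6·19 + 5·15 + 5·279 = 1696
  N = 45 − 3·19 + 5·1696 = 8468

8468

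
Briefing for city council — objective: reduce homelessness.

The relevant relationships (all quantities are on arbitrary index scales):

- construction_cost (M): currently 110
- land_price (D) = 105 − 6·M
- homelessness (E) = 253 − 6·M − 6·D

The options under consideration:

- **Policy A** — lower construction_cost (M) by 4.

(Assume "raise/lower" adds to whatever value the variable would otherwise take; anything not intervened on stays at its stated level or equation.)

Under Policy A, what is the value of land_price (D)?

Policy A (M − 4):
  M = 110 − 4 = 106
  D = 105 − 6·106 = -531

-531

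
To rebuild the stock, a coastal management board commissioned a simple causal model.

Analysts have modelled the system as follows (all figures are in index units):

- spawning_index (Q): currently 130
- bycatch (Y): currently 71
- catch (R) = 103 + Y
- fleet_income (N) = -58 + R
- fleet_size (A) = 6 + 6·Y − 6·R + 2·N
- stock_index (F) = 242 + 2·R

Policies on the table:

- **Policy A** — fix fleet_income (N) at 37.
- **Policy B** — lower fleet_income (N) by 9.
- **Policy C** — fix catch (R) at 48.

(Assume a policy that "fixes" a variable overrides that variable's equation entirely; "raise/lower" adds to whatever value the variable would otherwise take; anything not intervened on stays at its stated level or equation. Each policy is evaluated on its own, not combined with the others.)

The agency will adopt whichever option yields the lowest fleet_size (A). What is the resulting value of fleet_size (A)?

-538

Policy A (N := 37):
  Y = 71
  R = 103 + 71 = 174
  N = 37
  A = 6 + 6·71 − 6·174 + 2·37 = -538
Policy B (N − 9):
  Y = 71
  R = 103 + 71 = 174
  N = -58 + 174 (−9 from intervention) = 107
  A = 6 + 6·71 − 6·174 + 2·107 = -398
Policy C (R := 48):
  Y = 71
  R = 48
  N = -58 + 48 = -10
  A = 6 + 6·71 − 6·48 + 2·(-10) = 124
Comparing — Policy A: A=-538, Policy B: A=-398, Policy C: A=124. Lowest is -538 (Policy A).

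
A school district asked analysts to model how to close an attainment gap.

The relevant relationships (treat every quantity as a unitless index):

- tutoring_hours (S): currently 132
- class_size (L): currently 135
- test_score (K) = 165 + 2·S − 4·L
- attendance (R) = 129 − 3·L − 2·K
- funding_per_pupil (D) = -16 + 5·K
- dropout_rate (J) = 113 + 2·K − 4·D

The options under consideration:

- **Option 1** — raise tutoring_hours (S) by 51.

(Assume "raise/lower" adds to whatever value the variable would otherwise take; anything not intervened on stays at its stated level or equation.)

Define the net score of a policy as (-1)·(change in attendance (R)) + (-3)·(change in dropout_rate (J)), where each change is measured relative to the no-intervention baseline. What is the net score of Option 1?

5712

Baseline:
  S = 132
  L = 135
  K = 165 + 2·132 − 4·135 = -111
  R = 129 − 3·135 − 2·(-111) = -54
  D = -16 + 5·(-111) = -571
  J = 113 + 2·(-111) − 4·(-571) = 2175
Option 1 (S + 51):
  S = 132 + 51 = 183
  L = 135
  K = 165 + 2·183 − 4·135 = -9
  R = 129 − 3·135 − 2·(-9) = -258
  D = -16 + 5·(-9) = -61
  J = 113 + 2·(-9) − 4·(-61) = 339
ΔR = -258 − (-54) = -204; ΔJ = 339 − 2175 = -1836
Score = (-1)·(-204) + (-3)·(-1836) = 5712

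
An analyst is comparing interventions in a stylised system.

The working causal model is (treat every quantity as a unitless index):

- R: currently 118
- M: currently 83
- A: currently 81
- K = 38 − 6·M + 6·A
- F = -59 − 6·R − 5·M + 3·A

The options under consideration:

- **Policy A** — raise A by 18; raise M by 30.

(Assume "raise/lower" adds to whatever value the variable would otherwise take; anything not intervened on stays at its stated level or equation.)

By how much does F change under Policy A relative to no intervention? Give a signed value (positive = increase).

-96

Baseline:
  R = 118
  M = 83
  A = 81
  F = -59 − 6·118 − 5·83 + 3·81 = -939
Policy A (A + 18, M + 30):
  R = 118
  M = 83 + 30 = 113
  A = 81 + 18 = 99
  F = -59 − 6·118 − 5·113 + 3·99 = -1035
Change in F: -1035 − (-939) = -96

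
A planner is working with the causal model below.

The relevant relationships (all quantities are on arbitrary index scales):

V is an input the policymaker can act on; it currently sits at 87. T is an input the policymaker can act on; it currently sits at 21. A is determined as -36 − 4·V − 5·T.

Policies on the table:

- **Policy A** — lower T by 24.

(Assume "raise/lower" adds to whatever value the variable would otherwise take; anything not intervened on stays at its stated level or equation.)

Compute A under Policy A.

Policy A (T − 24):
  V = 87
  T = 21 − 24 = -3
  A = -36 − 4·87 − 5·(-3) = -369

-369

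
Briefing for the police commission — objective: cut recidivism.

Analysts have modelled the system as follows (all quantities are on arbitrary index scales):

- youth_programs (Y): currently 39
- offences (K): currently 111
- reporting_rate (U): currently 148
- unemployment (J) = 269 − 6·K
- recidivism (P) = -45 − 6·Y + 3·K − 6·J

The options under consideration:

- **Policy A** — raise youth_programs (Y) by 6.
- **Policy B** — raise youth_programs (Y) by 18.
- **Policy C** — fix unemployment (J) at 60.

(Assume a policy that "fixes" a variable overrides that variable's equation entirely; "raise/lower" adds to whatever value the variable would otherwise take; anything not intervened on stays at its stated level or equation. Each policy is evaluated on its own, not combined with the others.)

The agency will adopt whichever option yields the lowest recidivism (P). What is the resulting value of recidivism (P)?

-306

Policy A (Y + 6):
  Y = 39 + 6 = 45
  K = 111
  J = 269 − 6·111 = -397
  P = -45 − 6·45 + 3·111 − 6·(-397) = 2400
Policy B (Y + 18):
  Y = 39 + 18 = 57
  K = 111
  J = 269 − 6·111 = -397
  P = -45 − 6·57 + 3·111 − 6·(-397) = 2328
Policy C (J := 60):
  Y = 39
  K = 111
  J = 60
  P = -45 − 6·39 + 3·111 − 6·60 = -306
Comparing — Policy A: P=2400, Policy B: P=2328, Policy C: P=-306. Lowest is -306 (Policy C).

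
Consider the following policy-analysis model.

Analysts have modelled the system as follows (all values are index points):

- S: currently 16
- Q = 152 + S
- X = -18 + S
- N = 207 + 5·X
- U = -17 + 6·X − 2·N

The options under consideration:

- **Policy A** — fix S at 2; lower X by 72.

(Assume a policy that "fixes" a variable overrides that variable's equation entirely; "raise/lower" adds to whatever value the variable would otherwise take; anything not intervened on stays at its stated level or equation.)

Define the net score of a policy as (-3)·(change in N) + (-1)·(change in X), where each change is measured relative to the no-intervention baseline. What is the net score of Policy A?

Baseline:
  S = 16
  X = -18 + 16 = -2
  N = 207 + 5·(-2) = 197
Policy A (S := 2, X − 72):
  S = 2
  X = -18 + 2 (−72 from intervention) = -88
  N = 207 + 5·(-88) = -233
ΔN = -233 − 197 = -430; ΔX = -88 − (-2) = -86
Score = (-3)·(-430) + (-1)·(-86) = 1376

1376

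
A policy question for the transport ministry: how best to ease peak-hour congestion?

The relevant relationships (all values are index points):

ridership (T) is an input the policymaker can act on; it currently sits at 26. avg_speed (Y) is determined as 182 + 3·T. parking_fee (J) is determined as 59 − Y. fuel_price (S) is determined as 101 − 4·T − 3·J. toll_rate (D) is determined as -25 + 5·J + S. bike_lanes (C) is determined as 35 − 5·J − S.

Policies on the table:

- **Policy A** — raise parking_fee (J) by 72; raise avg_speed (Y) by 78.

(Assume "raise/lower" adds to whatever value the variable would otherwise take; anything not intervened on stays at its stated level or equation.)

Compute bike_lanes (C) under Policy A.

Policy A (J + 72, Y + 78):
  T = 26
  Y = 182 + 3·26 (+78 from intervention) = 338
  J = 59 − 338 (+72 from intervention) = -207
  S = 101 − 4·26 − 3·(-207) = 618
  C = 35 − 5·(-207) − 618 = 452

452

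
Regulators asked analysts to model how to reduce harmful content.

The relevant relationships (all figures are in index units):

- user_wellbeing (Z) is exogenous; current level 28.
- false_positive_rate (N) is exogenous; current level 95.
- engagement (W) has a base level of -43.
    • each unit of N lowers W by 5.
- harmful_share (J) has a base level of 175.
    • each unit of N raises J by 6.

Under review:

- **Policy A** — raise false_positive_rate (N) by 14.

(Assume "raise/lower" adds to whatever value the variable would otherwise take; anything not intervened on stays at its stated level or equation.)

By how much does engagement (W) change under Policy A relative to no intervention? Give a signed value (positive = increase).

Baseline:
  N = 95
  W = -43 − 5·95 = -518
Policy A (N + 14):
  N = 95 + 14 = 109
  W = -43 − 5·109 = -588
Change in W: -588 − (-518) = -70

-70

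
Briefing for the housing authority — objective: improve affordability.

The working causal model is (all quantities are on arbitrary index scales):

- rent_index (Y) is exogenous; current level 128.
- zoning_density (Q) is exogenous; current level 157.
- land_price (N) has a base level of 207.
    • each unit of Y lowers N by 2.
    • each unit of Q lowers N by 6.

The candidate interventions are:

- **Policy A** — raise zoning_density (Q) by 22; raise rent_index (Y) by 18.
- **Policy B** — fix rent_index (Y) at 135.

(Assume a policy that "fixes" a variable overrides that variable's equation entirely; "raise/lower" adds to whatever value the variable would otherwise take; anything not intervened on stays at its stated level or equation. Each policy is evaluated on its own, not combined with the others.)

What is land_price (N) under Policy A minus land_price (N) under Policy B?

Policy A (Q + 22, Y + 18):
  Y = 128 + 18 = 146
  Q = 157 + 22 = 179
  N = 207 − 2·146 − 6·179 = -1159
Policy B (Y := 135):
  Y = 135
  Q = 157
  N = 207 − 2·135 − 6·157 = -1005
N: -1159 − (-1005) = -154

-154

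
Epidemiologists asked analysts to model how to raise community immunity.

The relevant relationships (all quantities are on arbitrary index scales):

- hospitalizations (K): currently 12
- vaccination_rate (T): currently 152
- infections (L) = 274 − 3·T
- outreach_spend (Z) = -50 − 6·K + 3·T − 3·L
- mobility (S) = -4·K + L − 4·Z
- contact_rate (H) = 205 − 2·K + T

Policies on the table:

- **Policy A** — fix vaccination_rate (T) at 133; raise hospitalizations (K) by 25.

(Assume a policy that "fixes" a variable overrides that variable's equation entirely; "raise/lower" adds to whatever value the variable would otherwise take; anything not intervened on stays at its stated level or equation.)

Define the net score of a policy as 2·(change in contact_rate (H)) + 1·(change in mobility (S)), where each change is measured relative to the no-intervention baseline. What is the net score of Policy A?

1331

Baseline:
  K = 12
  T = 152
  L = 274 − 3·152 = -182
  Z = -50 − 6·12 + 3·152 − 3·(-182) = 880
  S = 0 − 4·12 + (-182) − 4·880 = -3750
  H = 205 − 2·12 + 152 = 333
Policy A (T := 133, K + 25):
  K = 12 + 25 = 37
  T = 133
  L = 274 − 3·133 = -125
  Z = -50 − 6·37 + 3·133 − 3·(-125) = 502
  S = 0 − 4·37 + (-125) − 4·502 = -2281
  H = 205 − 2·37 + 133 = 264
ΔH = 264 − 333 = -69; ΔS = -2281 − (-3750) = 1469
Score = 2·(-69) + 1·1469 = 1331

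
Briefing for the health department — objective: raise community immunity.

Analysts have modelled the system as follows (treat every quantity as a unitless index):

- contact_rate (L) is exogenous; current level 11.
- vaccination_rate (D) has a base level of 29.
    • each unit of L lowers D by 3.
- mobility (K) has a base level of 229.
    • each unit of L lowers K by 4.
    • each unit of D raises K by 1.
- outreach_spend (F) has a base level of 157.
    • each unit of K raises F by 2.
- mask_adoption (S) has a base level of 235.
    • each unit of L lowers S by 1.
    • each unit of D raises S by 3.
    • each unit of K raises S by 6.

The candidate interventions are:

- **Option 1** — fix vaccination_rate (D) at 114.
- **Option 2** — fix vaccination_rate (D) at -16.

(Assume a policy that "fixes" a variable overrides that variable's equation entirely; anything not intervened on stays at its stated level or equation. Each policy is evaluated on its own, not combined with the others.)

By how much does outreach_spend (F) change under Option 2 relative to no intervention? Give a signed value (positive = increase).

Baseline:
  L = 11
  D = 29 − 3·11 = -4
  K = 229 − 4·11 + (-4) = 181
  F = 157 + 2·181 = 519
Option 2 (D := -16):
  L = 11
  D = -16
  K = 229 − 4·11 + (-16) = 169
  F = 157 + 2·169 = 495
Change in F: 495 − 519 = -24

-24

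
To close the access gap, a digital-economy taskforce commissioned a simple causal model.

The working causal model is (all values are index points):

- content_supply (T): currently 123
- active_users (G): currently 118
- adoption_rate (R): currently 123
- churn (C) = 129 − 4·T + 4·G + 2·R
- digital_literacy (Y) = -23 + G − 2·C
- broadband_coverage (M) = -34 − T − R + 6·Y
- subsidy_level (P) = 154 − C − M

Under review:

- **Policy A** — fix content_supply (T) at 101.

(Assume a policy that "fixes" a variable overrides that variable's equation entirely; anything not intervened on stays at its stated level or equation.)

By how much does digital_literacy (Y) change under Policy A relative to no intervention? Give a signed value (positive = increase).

Baseline:
  T = 123
  G = 118
  R = 123
  C = 129 − 4·123 + 4·118 + 2·123 = 355
  Y = -23 + 118 − 2·355 = -615
Policy A (T := 101):
  T = 101
  G = 118
  R = 123
  C = 129 − 4·101 + 4·118 + 2·123 = 443
  Y = -23 + 118 − 2·443 = -791
Change in Y: -791 − (-615) = -176

-176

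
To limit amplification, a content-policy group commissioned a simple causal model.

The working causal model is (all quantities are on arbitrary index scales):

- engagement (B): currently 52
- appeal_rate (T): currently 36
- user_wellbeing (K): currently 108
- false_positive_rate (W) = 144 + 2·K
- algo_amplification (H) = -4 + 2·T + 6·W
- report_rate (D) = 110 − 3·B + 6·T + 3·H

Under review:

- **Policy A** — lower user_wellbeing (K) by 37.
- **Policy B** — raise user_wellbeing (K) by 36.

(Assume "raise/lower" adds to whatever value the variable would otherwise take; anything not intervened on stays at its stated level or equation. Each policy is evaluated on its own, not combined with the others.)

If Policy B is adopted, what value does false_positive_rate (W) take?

432

Policy B (K + 36):
  K = 108 + 36 = 144
  W = 144 + 2·144 = 432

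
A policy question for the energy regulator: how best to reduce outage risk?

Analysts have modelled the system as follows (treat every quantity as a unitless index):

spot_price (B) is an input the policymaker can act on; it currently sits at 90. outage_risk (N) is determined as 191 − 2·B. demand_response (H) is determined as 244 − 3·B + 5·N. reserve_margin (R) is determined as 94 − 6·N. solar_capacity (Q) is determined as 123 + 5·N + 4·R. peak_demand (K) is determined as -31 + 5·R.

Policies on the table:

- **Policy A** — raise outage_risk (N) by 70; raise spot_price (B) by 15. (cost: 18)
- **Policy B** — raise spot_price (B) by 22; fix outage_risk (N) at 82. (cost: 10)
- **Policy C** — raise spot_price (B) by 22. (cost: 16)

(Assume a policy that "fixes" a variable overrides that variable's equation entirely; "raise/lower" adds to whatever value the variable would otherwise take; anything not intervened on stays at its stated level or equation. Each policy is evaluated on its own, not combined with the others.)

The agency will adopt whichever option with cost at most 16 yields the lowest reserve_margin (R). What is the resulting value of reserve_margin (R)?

Policy B (B + 22, N := 82):
  B = 90 + 22 = 112
  N = 82
  R = 94 − 6·82 = -398
Policy C (B + 22):
  B = 90 + 22 = 112
  N = 191 − 2·112 = -33
  R = 94 − 6·(-33) = 292
Comparing — Policy B: R=-398, Policy C: R=292. Lowest is -398 (Policy B).

-398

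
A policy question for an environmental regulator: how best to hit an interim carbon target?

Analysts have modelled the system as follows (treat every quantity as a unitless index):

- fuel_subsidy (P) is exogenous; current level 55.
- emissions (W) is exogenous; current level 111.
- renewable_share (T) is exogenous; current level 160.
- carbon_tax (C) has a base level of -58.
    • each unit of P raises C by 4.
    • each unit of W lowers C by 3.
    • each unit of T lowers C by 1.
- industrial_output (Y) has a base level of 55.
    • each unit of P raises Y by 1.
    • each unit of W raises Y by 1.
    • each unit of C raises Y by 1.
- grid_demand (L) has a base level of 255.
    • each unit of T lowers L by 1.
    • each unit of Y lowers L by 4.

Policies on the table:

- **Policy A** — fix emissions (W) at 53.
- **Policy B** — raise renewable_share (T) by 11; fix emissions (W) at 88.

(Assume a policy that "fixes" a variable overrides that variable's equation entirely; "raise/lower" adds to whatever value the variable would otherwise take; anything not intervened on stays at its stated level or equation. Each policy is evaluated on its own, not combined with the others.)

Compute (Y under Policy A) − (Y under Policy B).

81

Policy A (W := 53):
  P = 55
  W = 53
  T = 160
  C = -58 + 4·55 − 3·53 − 160 = -157
  Y = 55 + 55 + 53 + (-157) = 6
Policy B (T + 11, W := 88):
  P = 55
  W = 88
  T = 160 + 11 = 171
  C = -58 + 4·55 − 3·88 − 171 = -273
  Y = 55 + 55 + 88 + (-273) = -75
Y: 6 − (-75) = 81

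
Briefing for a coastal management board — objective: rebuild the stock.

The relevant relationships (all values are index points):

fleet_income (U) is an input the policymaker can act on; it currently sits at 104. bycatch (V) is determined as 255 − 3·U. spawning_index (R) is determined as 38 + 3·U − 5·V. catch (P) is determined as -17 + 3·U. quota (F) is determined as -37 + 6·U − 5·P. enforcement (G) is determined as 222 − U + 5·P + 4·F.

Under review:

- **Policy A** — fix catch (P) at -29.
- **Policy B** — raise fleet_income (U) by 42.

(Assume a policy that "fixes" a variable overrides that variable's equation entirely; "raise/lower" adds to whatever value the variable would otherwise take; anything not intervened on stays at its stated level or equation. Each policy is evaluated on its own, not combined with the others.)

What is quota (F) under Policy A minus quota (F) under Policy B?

Policy A (P := -29):
  U = 104
  P = -29
  F = -37 + 6·104 − 5·(-29) = 732
Policy B (U + 42):
  U = 104 + 42 = 146
  P = -17 + 3·146 = 421
  F = -37 + 6·146 − 5·421 = -1266
F: 732 − (-1266) = 1998

1998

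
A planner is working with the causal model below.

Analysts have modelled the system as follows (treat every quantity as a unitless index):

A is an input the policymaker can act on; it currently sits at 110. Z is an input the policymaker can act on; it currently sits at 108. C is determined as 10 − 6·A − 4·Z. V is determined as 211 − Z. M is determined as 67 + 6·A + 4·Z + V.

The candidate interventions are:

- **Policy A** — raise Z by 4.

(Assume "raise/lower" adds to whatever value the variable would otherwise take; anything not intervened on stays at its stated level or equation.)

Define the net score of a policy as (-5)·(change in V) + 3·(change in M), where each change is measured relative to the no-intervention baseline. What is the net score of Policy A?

56

Baseline:
  A = 110
  Z = 108
  V = 211 − 108 = 103
  M = 67 + 6·110 + 4·108 + 103 = 1262
Policy A (Z + 4):
  A = 110
  Z = 108 + 4 = 112
  V = 211 − 112 = 99
  M = 67 + 6·110 + 4·112 + 99 = 1274
ΔV = 99 − 103 = -4; ΔM = 1274 − 1262 = 12
Score = (-5)·(-4) + 3·12 = 56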